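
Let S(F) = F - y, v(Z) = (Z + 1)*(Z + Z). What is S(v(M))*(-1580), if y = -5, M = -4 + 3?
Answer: -7900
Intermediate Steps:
M = -1
v(Z) = 2*Z*(1 + Z) (v(Z) = (1 + Z)*(2*Z) = 2*Z*(1 + Z))
S(F) = 5 + F (S(F) = F - 1*(-5) = F + 5 = 5 + F)
S(v(M))*(-1580) = (5 + 2*(-1)*(1 - 1))*(-1580) = (5 + 2*(-1)*0)*(-1580) = (5 + 0)*(-1580) = 5*(-1580) = -7900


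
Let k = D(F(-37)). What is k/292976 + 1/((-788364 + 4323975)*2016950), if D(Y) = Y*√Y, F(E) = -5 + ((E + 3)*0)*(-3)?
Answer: 1/7131150606450 - 5*I*√5/292976 ≈ 1.4023e-13 - 3.8161e-5*I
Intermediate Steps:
F(E) = -5 (F(E) = -5 + ((3 + E)*0)*(-3) = -5 + 0*(-3) = -5 + 0 = -5)
D(Y) = Y^(3/2)
k = -5*I*√5 (k = (-5)^(3/2) = -5*I*√5 ≈ -11.18*I)
k/292976 + 1/((-788364 + 4323975)*2016950) = -5*I*√5/292976 + 1/((-788364 + 4323975)*2016950) = -5*I*√5*(1/292976) + (1/2016950)/3535611 = -5*I*√5/292976 + (1/3535611)*(1/2016950) = -5*I*√5/292976 + 1/7131150606450 = 1/7131150606450 - 5*I*√5/292976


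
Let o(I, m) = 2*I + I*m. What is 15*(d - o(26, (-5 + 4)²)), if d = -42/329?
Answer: -55080/47 ≈ -1171.9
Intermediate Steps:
d = -6/47 (d = -42*1/329 = -6/47 ≈ -0.12766)
15*(d - o(26, (-5 + 4)²)) = 15*(-6/47 - 26*(2 + (-5 + 4)²)) = 15*(-6/47 - 26*(2 + (-1)²)) = 15*(-6/47 - 26*(2 + 1)) = 15*(-6/47 - 26*3) = 15*(-6/47 - 1*78) = 15*(-6/47 - 78) = 15*(-3672/47) = -55080/47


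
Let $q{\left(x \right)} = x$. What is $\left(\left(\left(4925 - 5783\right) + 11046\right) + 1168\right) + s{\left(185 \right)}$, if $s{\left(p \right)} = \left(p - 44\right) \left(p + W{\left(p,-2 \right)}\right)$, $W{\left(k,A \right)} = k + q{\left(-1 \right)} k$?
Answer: $37441$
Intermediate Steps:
$W{\left(k,A \right)} = 0$ ($W{\left(k,A \right)} = k - k = 0$)
$s{\left(p \right)} = p \left(-44 + p\right)$ ($s{\left(p \right)} = \left(p - 44\right) \left(p + 0\right) = \left(-44 + p\right) p = p \left(-44 + p\right)$)
$\left(\left(\left(4925 - 5783\right) + 11046\right) + 1168\right) + s{\left(185 \right)} = \left(\left(\left(4925 - 5783\right) + 11046\right) + 1168\right) + 185 \left(-44 + 185\right) = \left(\left(-858 + 11046\right) + 1168\right) + 185 \cdot 141 = \left(10188 + 1168\right) + 26085 = 11356 + 26085 = 37441$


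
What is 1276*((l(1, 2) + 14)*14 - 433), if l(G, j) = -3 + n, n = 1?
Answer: -338140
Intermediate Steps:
l(G, j) = -2 (l(G, j) = -3 + 1 = -2)
1276*((l(1, 2) + 14)*14 - 433) = 1276*((-2 + 14)*14 - 433) = 1276*(12*14 - 433) = 1276*(168 - 433) = 1276*(-265) = -338140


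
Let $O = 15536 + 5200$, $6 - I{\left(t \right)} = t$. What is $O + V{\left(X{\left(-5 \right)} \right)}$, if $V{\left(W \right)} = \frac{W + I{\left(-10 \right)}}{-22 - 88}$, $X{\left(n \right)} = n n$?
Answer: $\frac{2280919}{110} \approx 20736.0$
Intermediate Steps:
$I{\left(t \right)} = 6 - t$
$X{\left(n \right)} = n^{2}$
$O = 20736$
$V{\left(W \right)} = - \frac{8}{55} - \frac{W}{110}$ ($V{\left(W \right)} = \frac{W + \left(6 - -10\right)}{-22 - 88} = \frac{W + \left(6 + 10\right)}{-110} = \left(W + 16\right) \left(- \frac{1}{110}\right) = \left(16 + W\right) \left(- \frac{1}{110}\right) = - \frac{8}{55} - \frac{W}{110}$)
$O + V{\left(X{\left(-5 \right)} \right)} = 20736 - \left(\frac{8}{55} + \frac{\left(-5\right)^{2}}{110}\right) = 20736 - \frac{41}{110} = \frac{2280919}{110}$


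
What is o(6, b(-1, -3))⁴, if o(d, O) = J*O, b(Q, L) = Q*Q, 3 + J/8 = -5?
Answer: 16777216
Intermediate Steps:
J = -64 (J = -24 + 8*(-5) = -24 - 40 = -64)
b(Q, L) = Q²
o(d, O) = -64*O
o(6, b(-1, -3))⁴ = (-64*(-1)²)⁴ = (-64*1)⁴ = (-64)⁴ = 16777216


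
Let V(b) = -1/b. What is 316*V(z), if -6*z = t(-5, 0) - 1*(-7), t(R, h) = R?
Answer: 948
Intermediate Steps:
z = -⅓ (z = -(-5 - 1*(-7))/6 = -(-5 + 7)/6 = -⅙*2 = -⅓ ≈ -0.33333)
316*V(z) = 316*(-1/(-⅓)) = 316*(-1*(-3)) = 316*3 = 948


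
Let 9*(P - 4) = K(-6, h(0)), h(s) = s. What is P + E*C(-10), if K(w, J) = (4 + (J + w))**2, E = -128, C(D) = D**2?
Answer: -115160/9 ≈ -12796.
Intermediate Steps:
K(w, J) = (4 + J + w)**2
P = 40/9 (P = 4 + (4 + 0 - 6)**2/9 = 4 + (1/9)*(-2)**2 = 4 + (1/9)*4 = 4 + 4/9 = 40/9 ≈ 4.4444)
P + E*C(-10) = 40/9 - 128*(-10)**2 = 40/9 - 128*100 = 40/9 - 12800 = -115160/9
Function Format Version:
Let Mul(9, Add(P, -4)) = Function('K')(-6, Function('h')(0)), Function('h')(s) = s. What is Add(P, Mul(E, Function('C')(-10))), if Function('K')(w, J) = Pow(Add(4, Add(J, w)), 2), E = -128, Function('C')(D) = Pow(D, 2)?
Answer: Rational(-115160, 9) ≈ -12796.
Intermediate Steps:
Function('K')(w, J) = Pow(Add(4, J, w), 2)
P = Rational(40, 9) (P = Add(4, Mul(Rational(1, 9), Pow(Add(4, 0, -6), 2))) = Add(4, Mul(Rational(1, 9), Pow(-2, 2))) = Add(4, Mul(Rational(1, 9), 4)) = Add(4, Rational(4, 9)) = Rational(40, 9) ≈ 4.4444)
Add(P, Mul(E, Function('C')(-10))) = Add(Rational(40, 9), Mul(-128, Pow(-10, 2))) = Add(Rational(40, 9), Mul(-128, 100)) = Add(Rational(40, 9), -12800) = Rational(-115160, 9)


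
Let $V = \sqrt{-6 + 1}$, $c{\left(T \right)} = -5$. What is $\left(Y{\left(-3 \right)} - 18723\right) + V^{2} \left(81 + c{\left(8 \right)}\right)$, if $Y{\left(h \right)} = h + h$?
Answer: $-19109$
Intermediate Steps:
$V = i \sqrt{5}$ ($V = \sqrt{-5} = i \sqrt{5} \approx 2.2361 i$)
$Y{\left(h \right)} = 2 h$
$\left(Y{\left(-3 \right)} - 18723\right) + V^{2} \left(81 + c{\left(8 \right)}\right) = \left(2 \left(-3\right) - 18723\right) + \left(i \sqrt{5}\right)^{2} \left(81 - 5\right) = \left(-6 - 18723\right) - 380 = -18729 - 380 = -19109$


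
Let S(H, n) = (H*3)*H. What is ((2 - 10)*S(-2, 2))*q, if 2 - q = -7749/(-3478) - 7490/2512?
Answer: -72174612/273023 ≈ -264.35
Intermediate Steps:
S(H, n) = 3*H² (S(H, n) = (3*H)*H = 3*H²)
q = 6014551/2184184 (q = 2 - (-7749/(-3478) - 7490/2512) = 2 - (-7749*(-1/3478) - 7490*1/2512) = 2 - (7749/3478 - 3745/1256) = 2 - 1*(-1646183/2184184) = 2 + 1646183/2184184 = 6014551/2184184 ≈ 2.7537)
((2 - 10)*S(-2, 2))*q = ((2 - 10)*(3*(-2)²))*(6014551/2184184) = -24*4*(6014551/2184184) = -8*12*(6014551/2184184) = -96*6014551/2184184 = -72174612/273023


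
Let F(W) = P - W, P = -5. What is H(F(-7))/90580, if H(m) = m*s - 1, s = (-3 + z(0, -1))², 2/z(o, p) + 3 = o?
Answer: 233/815220 ≈ 0.00028581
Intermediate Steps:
z(o, p) = 2/(-3 + o)
F(W) = -5 - W
s = 121/9 (s = (-3 + 2/(-3 + 0))² = (-3 + 2/(-3))² = (-3 + 2*(-⅓))² = (-3 - ⅔)² = (-11/3)² = 121/9 ≈ 13.444)
H(m) = -1 + 121*m/9 (H(m) = m*(121/9) - 1 = 121*m/9 - 1 = -1 + 121*m/9)
H(F(-7))/90580 = (-1 + 121*(-5 - 1*(-7))/9)/90580 = (-1 + 121*(-5 + 7)/9)*(1/90580) = (-1 + (121/9)*2)*(1/90580) = (-1 + 242/9)*(1/90580) = (233/9)*(1/90580) = 233/815220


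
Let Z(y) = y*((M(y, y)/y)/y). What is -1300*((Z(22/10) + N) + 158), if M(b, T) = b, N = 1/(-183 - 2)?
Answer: -7647640/37 ≈ -2.0669e+5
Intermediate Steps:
N = -1/185 (N = 1/(-185) = -1/185 ≈ -0.0054054)
Z(y) = 1 (Z(y) = y*((y/y)/y) = y*(1/y) = y/y = 1)
-1300*((Z(22/10) + N) + 158) = -1300*((1 - 1/185) + 158) = -1300*(184/185 + 158) = -1300*29414/185 = -7647640/37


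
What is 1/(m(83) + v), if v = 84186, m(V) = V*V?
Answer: 1/91075 ≈ 1.0980e-5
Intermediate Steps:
m(V) = V²
1/(m(83) + v) = 1/(83² + 84186) = 1/(6889 + 84186) = 1/91075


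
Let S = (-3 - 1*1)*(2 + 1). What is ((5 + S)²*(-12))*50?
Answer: -29400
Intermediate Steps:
S = -12 (S = (-3 - 1)*3 = -4*3 = -12)
((5 + S)²*(-12))*50 = ((5 - 12)²*(-12))*50 = ((-7)²*(-12))*50 = (49*(-12))*50 = -588*50 = -29400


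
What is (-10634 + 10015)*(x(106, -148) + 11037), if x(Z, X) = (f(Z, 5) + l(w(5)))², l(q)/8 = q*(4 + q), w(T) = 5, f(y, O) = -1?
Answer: -86609242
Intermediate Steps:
l(q) = 8*q*(4 + q) (l(q) = 8*(q*(4 + q)) = 8*q*(4 + q))
x(Z, X) = 128881 (x(Z, X) = (-1 + 8*5*(4 + 5))² = (-1 + 8*5*9)² = (-1 + 360)² = 359² = 128881)
(-10634 + 10015)*(x(106, -148) + 11037) = (-10634 + 10015)*(128881 + 11037) = -619*139918 = -86609242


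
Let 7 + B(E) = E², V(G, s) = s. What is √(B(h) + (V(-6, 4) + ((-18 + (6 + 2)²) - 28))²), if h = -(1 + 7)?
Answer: √541 ≈ 23.259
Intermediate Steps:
h = -8 (h = -1*8 = -8)
B(E) = -7 + E²
√(B(h) + (V(-6, 4) + ((-18 + (6 + 2)²) - 28))²) = √((-7 + (-8)²) + (4 + ((-18 + (6 + 2)²) - 28))²) = √((-7 + 64) + (4 + ((-18 + 8²) - 28))²) = √(57 + (4 + ((-18 + 64) - 28))²) = √(57 + (4 + (46 - 28))²) = √(57 + (4 + 18)²) = √(57 + 22²) = √(57 + 484) = √541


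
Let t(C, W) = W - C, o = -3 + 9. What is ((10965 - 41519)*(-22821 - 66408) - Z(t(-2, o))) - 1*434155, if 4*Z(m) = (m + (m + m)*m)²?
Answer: 2725864087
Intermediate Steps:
o = 6
Z(m) = (m + 2*m²)²/4 (Z(m) = (m + (m + m)*m)²/4 = (m + (2*m)*m)²/4 = (m + 2*m²)²/4)
((10965 - 41519)*(-22821 - 66408) - Z(t(-2, o))) - 1*434155 = ((10965 - 41519)*(-22821 - 66408) - (6 - 1*(-2))²*(1 + 2*(6 - 1*(-2)))²/4) - 1*434155 = (-30554*(-89229) - (6 + 2)²*(1 + 2*(6 + 2))²/4) - 434155 = (2726302866 - 8²*(1 + 2*8)²/4) - 434155 = (2726302866 - 64*(1 + 16)²/4) - 434155 = (2726302866 - 64*17²/4) - 434155 = (2726302866 - 64*289/4) - 434155 = (2726302866 - 1*4624) - 434155 = (2726302866 - 4624) - 434155 = 2726298242 - 434155 = 2725864087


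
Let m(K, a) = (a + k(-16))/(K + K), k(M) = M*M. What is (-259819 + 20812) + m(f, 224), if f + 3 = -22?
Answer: -1195083/5 ≈ -2.3902e+5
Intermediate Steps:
f = -25 (f = -3 - 22 = -25)
k(M) = M²
m(K, a) = (256 + a)/(2*K) (m(K, a) = (a + (-16)²)/(K + K) = (a + 256)/((2*K)) = (256 + a)*(1/(2*K)) = (256 + a)/(2*K))
(-259819 + 20812) + m(f, 224) = (-259819 + 20812) + (½)*(256 + 224)/(-25) = -239007 + (½)*(-1/25)*480 = -239007 - 48/5 = -1195083/5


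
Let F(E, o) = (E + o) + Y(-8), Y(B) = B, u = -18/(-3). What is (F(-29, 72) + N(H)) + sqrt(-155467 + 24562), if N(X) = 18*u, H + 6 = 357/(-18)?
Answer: 143 + 3*I*sqrt(14545) ≈ 143.0 + 361.81*I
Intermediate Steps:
u = 6 (u = -18*(-1/3) = 6)
H = -155/6 (H = -6 + 357/(-18) = -6 + 357*(-1/18) = -6 - 119/6 = -155/6 ≈ -25.833)
F(E, o) = -8 + E + o (F(E, o) = (E + o) - 8 = -8 + E + o)
N(X) = 108 (N(X) = 18*6 = 108)
(F(-29, 72) + N(H)) + sqrt(-155467 + 24562) = ((-8 - 29 + 72) + 108) + sqrt(-155467 + 24562) = (35 + 108) + sqrt(-130905) = 143 + 3*I*sqrt(14545)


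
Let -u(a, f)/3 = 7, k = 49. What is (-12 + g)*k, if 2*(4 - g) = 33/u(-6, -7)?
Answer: -707/2 ≈ -353.50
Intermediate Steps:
u(a, f) = -21 (u(a, f) = -3*7 = -21)
g = 67/14 (g = 4 - 33/(2*(-21)) = 4 - 33*(-1)/(2*21) = 4 - 1/2*(-11/7) = 4 + 11/14 = 67/14 ≈ 4.7857)
(-12 + g)*k = (-12 + 67/14)*49 = -101/14*49 = -707/2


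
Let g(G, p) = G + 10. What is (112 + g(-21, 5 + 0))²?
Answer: 10201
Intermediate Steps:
g(G, p) = 10 + G
(112 + g(-21, 5 + 0))² = (112 + (10 - 21))² = (112 - 11)² = 101² = 10201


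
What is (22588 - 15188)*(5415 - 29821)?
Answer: -180604400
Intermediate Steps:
(22588 - 15188)*(5415 - 29821) = 7400*(-24406) = -180604400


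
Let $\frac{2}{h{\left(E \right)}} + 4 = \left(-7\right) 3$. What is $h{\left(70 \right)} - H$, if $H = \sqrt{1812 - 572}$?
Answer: $- \frac{2}{25} - 2 \sqrt{310} \approx -35.294$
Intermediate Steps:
$h{\left(E \right)} = - \frac{2}{25}$ ($h{\left(E \right)} = \frac{2}{-4 - 21} = \frac{2}{-25} = 2 \left(- \frac{1}{25}\right) = - \frac{2}{25}$)
$H = 2 \sqrt{310}$ ($H = \sqrt{1240} = 2 \sqrt{310} \approx 35.214$)
$h{\left(70 \right)} - H = - \frac{2}{25} - 2 \sqrt{310}$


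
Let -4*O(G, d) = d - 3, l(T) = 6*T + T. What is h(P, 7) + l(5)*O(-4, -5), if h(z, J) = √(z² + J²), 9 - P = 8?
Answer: 70 + 5*√2 ≈ 77.071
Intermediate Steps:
l(T) = 7*T
P = 1 (P = 9 - 1*8 = 9 - 8 = 1)
h(z, J) = √(J² + z²)
O(G, d) = ¾ - d/4 (O(G, d) = -(d - 3)/4 = -(-3 + d)/4 = ¾ - d/4)
h(P, 7) + l(5)*O(-4, -5) = √(7² + 1²) + (7*5)*(¾ - ¼*(-5)) = √(49 + 1) + 35*(¾ + 5/4) = √50 + 35*2 = 5*√2 + 70 = 70 + 5*√2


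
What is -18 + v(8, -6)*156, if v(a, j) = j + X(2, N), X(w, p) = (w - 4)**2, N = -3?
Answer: -330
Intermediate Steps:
X(w, p) = (-4 + w)**2
v(a, j) = 4 + j (v(a, j) = j + (-4 + 2)**2 = j + (-2)**2 = j + 4 = 4 + j)
-18 + v(8, -6)*156 = -18 + (4 - 6)*156 = -18 - 2*156 = -18 - 312 = -330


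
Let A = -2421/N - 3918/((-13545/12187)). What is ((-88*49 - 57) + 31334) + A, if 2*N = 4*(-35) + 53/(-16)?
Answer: 45144499543/1478985 ≈ 30524.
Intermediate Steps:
N = -2293/32 (N = (4*(-35) + 53/(-16))/2 = (-140 + 53*(-1/16))/2 = (-140 - 53/16)/2 = (½)*(-2293/16) = -2293/32 ≈ -71.656)
A = 5263669018/1478985 (A = -2421/(-2293/32) - 3918/((-13545/12187)) = -2421*(-32/2293) - 3918/((-13545*1/12187)) = 77472/2293 - 3918/(-1935/1741) = 77472/2293 - 3918*(-1741/1935) = 77472/2293 + 2273746/645 = 5263669018/1478985 ≈ 3559.0)
((-88*49 - 57) + 31334) + A = ((-88*49 - 57) + 31334) + 5263669018/1478985 = ((-4312 - 57) + 31334) + 5263669018/1478985 = (-4369 + 31334) + 5263669018/1478985 = 26965 + 5263669018/1478985 = 45144499543/1478985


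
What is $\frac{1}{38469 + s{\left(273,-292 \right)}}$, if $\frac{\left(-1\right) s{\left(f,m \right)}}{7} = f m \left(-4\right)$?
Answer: $- \frac{1}{2193579} \approx -4.5588 \cdot 10^{-7}$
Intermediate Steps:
$s{\left(f,m \right)} = 28 f m$ ($s{\left(f,m \right)} = - 7 f m \left(-4\right) = - 7 \left(- 4 f m\right) = 28 f m$)
$\frac{1}{38469 + s{\left(273,-292 \right)}} = \frac{1}{38469 + 28 \cdot 273 \left(-292\right)} = \frac{1}{38469 - 2232048} = \frac{1}{-2193579} = - \frac{1}{2193579}$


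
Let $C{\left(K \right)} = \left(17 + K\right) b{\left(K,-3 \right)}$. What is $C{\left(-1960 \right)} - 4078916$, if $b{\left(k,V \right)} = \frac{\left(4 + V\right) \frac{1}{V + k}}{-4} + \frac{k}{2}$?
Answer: $- \frac{17076343095}{7852} \approx -2.1748 \cdot 10^{6}$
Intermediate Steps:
$b{\left(k,V \right)} = \frac{k}{2} - \frac{4 + V}{4 \left(V + k\right)}$ ($b{\left(k,V \right)} = \frac{4 + V}{V + k} \left(- \frac{1}{4}\right) + k \frac{1}{2} = - \frac{4 + V}{4 \left(V + k\right)} + \frac{k}{2} = \frac{k}{2} - \frac{4 + V}{4 \left(V + k\right)}$)
$C{\left(K \right)} = \frac{\left(17 + K\right) \left(- \frac{1}{4} + \frac{K^{2}}{2} - \frac{3 K}{2}\right)}{-3 + K}$ ($C{\left(K \right)} = \left(17 + K\right) \frac{-1 + \frac{K^{2}}{2} - - \frac{3}{4} + \frac{1}{2} \left(-3\right) K}{-3 + K} = \left(17 + K\right) \frac{-1 + \frac{K^{2}}{2} + \frac{3}{4} - \frac{3 K}{2}}{-3 + K} = \left(17 + K\right) \frac{- \frac{1}{4} + \frac{K^{2}}{2} - \frac{3 K}{2}}{-3 + K} = \frac{\left(17 + K\right) \left(- \frac{1}{4} + \frac{K^{2}}{2} - \frac{3 K}{2}\right)}{-3 + K}$)
$C{\left(-1960 \right)} - 4078916 = - \frac{\left(17 - 1960\right) \left(1 - 2 \left(-1960\right)^{2} + 6 \left(-1960\right)\right)}{-12 + 4 \left(-1960\right)} - 4078916 = \left(-1\right) \frac{1}{-12 - 7840} \left(-1943\right) \left(1 - 7683200 - 11760\right) - 4078916 = \left(-1\right) \frac{1}{-7852} \left(-1943\right) \left(1 - 7683200 - 11760\right) - 4078916 = \left(-1\right) \left(- \frac{1}{7852}\right) \left(-1943\right) \left(-7694959\right) - 4078916 = \frac{14951305337}{7852} - 4078916 = - \frac{17076343095}{7852}$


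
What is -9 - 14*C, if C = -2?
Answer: 19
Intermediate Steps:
-9 - 14*C = -9 - 14*(-2) = -9 + 28 = 19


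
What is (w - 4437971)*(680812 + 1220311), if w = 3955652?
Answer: -916947744237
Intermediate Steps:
(w - 4437971)*(680812 + 1220311) = (3955652 - 4437971)*(680812 + 1220311) = -482319*1901123 = -916947744237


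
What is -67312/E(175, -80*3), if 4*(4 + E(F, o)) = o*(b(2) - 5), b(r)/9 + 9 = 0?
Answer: -16828/1289 ≈ -13.055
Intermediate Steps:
b(r) = -81 (b(r) = -81 + 9*0 = -81 + 0 = -81)
E(F, o) = -4 - 43*o/2 (E(F, o) = -4 + (o*(-81 - 5))/4 = -4 + (o*(-86))/4 = -4 + (-86*o)/4 = -4 - 43*o/2)
-67312/E(175, -80*3) = -67312/(-4 - (-344)*5*3) = -67312/(-4 - (-344)*15) = -67312/(-4 - 43/2*(-240)) = -67312/(-4 + 5160) = -67312/5156 = -67312*1/5156 = -16828/1289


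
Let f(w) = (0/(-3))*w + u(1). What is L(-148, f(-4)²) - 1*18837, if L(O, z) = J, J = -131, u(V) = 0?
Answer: -18968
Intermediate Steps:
f(w) = 0 (f(w) = (0/(-3))*w + 0 = (0*(-⅓))*w + 0 = 0*w + 0 = 0 + 0 = 0)
L(O, z) = -131
L(-148, f(-4)²) - 1*18837 = -131 - 1*18837 = -131 - 18837 = -18968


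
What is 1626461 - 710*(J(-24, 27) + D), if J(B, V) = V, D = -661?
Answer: 2076601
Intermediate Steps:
1626461 - 710*(J(-24, 27) + D) = 1626461 - 710*(27 - 661) = 1626461 - 710*(-634) = 1626461 - 1*(-450140) = 1626461 + 450140 = 2076601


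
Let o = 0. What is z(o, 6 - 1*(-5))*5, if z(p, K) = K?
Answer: 55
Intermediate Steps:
z(o, 6 - 1*(-5))*5 = (6 - 1*(-5))*5 = (6 + 5)*5 = 11*5 = 55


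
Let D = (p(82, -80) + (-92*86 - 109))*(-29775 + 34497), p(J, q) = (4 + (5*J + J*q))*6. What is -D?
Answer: 212003634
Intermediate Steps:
p(J, q) = 24 + 30*J + 6*J*q (p(J, q) = (4 + 5*J + J*q)*6 = 24 + 30*J + 6*J*q)
D = -212003634 (D = ((24 + 30*82 + 6*82*(-80)) + (-92*86 - 109))*(-29775 + 34497) = ((24 + 2460 - 39360) + (-7912 - 109))*4722 = (-36876 - 8021)*4722 = -44897*4722 = -212003634)
-D = -1*(-212003634) = 212003634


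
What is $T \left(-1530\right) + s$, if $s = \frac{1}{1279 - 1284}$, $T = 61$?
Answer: $- \frac{466651}{5} \approx -93330.0$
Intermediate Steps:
$s = - \frac{1}{5}$ ($s = \frac{1}{-5} = - \frac{1}{5} \approx -0.2$)
$T \left(-1530\right) + s = 61 \left(-1530\right) - \frac{1}{5} = -93330 - \frac{1}{5} = - \frac{466651}{5}$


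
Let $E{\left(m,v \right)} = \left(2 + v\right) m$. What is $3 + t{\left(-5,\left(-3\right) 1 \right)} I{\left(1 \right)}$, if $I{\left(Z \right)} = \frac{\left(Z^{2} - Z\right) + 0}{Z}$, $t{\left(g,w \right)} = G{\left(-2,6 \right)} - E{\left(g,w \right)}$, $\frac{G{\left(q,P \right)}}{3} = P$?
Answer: $3$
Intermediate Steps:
$E{\left(m,v \right)} = m \left(2 + v\right)$
$G{\left(q,P \right)} = 3 P$
$t{\left(g,w \right)} = 18 - g \left(2 + w\right)$ ($t{\left(g,w \right)} = 3 \cdot 6 - g \left(2 + w\right) = 18 - g \left(2 + w\right)$)
$I{\left(Z \right)} = \frac{Z^{2} - Z}{Z}$
$3 + t{\left(-5,\left(-3\right) 1 \right)} I{\left(1 \right)} = 3 + \left(18 - - 5 \left(2 - 3\right)\right) \left(-1 + 1\right) = 3 + \left(18 - - 5 \left(2 - 3\right)\right) 0 = 3 + \left(18 - \left(-5\right) \left(-1\right)\right) 0 = 3 + \left(18 - 5\right) 0 = 3 + 13 \cdot 0 = 3 + 0 = 3$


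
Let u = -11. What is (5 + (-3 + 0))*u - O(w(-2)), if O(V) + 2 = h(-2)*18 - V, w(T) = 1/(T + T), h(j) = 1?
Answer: -153/4 ≈ -38.250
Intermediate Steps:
w(T) = 1/(2*T)
O(V) = 16 - V (O(V) = -2 + (1*18 - V) = -2 + (18 - V) = 16 - V)
(5 + (-3 + 0))*u - O(w(-2)) = (5 + (-3 + 0))*(-11) - (16 - 1/(2*(-2))) = (5 - 3)*(-11) - (16 - (-1)/(2*2)) = 2*(-11) - (16 - 1*(-1/4)) = -22 - (16 + 1/4) = -22 - 1*65/4 = -22 - 65/4 = -153/4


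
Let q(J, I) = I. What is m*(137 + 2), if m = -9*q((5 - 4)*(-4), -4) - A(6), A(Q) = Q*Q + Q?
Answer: -834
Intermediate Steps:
A(Q) = Q + Q² (A(Q) = Q² + Q = Q + Q²)
m = -6 (m = -9*(-4) - 6*(1 + 6) = 36 - 6*7 = 36 - 1*42 = 36 - 42 = -6)
m*(137 + 2) = -6*(137 + 2) = -6*139 = -834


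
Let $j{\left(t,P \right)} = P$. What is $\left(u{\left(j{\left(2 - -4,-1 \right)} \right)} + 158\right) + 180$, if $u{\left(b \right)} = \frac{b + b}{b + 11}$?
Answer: $\frac{1689}{5} \approx 337.8$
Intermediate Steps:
$u{\left(b \right)} = \frac{2 b}{11 + b}$
$\left(u{\left(j{\left(2 - -4,-1 \right)} \right)} + 158\right) + 180 = \left(2 \left(-1\right) \frac{1}{11 - 1} + 158\right) + 180 = \left(2 \left(-1\right) \frac{1}{10} + 158\right) + 180 = \left(- \frac{1}{5} + 158\right) + 180 = \frac{789}{5} + 180 = \frac{1689}{5}$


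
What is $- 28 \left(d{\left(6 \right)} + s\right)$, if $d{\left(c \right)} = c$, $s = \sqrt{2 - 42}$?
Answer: $-168 - 56 i \sqrt{10} \approx -168.0 - 177.09 i$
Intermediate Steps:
$s = 2 i \sqrt{10}$ ($s = \sqrt{-40} = 2 i \sqrt{10} \approx 6.3246 i$)
$- 28 \left(d{\left(6 \right)} + s\right) = - 28 \left(6 + 2 i \sqrt{10}\right) = -168 - 56 i \sqrt{10}$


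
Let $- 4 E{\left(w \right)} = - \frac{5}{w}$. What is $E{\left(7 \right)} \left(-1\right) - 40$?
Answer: $- \frac{1125}{28} \approx -40.179$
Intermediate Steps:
$E{\left(w \right)} = \frac{5}{4 w}$ ($E{\left(w \right)} = - \frac{\left(-5\right) \frac{1}{w}}{4} = \frac{5}{4 w}$)
$E{\left(7 \right)} \left(-1\right) - 40 = \frac{5}{4 \cdot 7} \left(-1\right) - 40 = \frac{5}{4} \cdot \frac{1}{7} \left(-1\right) - 40 = \frac{5}{28} \left(-1\right) - 40 = - \frac{5}{28} - 40 = - \frac{1125}{28}$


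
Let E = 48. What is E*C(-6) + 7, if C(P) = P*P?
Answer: 1735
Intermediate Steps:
C(P) = P²
E*C(-6) + 7 = 48*(-6)² + 7 = 48*36 + 7 = 1728 + 7 = 1735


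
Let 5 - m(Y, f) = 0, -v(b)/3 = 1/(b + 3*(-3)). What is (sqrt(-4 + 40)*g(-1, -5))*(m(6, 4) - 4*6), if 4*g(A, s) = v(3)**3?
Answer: -57/16 ≈ -3.5625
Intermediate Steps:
v(b) = -3/(-9 + b) (v(b) = -3/(b + 3*(-3)) = -3/(b - 9) = -3/(-9 + b))
m(Y, f) = 5 (m(Y, f) = 5 - 1*0 = 5 + 0 = 5)
g(A, s) = 1/32 (g(A, s) = (-3/(-9 + 3))**3/4 = (-3/(-6))**3/4 = (-3*(-1/6))**3/4 = (1/2)**3/4 = (1/4)*(1/8) = 1/32)
(sqrt(-4 + 40)*g(-1, -5))*(m(6, 4) - 4*6) = (sqrt(-4 + 40)*(1/32))*(5 - 4*6) = (sqrt(36)*(1/32))*(5 - 24) = (6*(1/32))*(-19) = (3/16)*(-19) = -57/16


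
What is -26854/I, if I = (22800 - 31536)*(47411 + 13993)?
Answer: 13427/268212672 ≈ 5.0061e-5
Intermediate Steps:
I = -536425344 (I = -8736*61404 = -536425344)
-26854/I = -26854/(-536425344) = -26854*(-1/536425344) = 13427/268212672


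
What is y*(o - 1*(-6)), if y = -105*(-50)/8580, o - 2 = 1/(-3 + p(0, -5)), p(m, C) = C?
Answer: 11025/2288 ≈ 4.8186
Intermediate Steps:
o = 15/8 (o = 2 + 1/(-3 - 5) = 2 + 1/(-8) = 2 - ⅛ = 15/8 ≈ 1.8750)
y = 175/286 (y = 5250*(1/8580) = 175/286 ≈ 0.61189)
y*(o - 1*(-6)) = 175*(15/8 - 1*(-6))/286 = 175*(15/8 + 6)/286 = (175/286)*(63/8) = 11025/2288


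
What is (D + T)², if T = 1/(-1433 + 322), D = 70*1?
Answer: 6048017361/1234321 ≈ 4899.9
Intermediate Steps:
D = 70
T = -1/1111 (T = 1/(-1111) = -1/1111 ≈ -0.00090009)
(D + T)² = (70 - 1/1111)² = (77769/1111)² = 6048017361/1234321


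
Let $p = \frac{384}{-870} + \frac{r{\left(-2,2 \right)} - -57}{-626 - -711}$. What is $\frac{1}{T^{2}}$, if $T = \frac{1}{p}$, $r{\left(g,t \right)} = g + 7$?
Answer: $\frac{20164}{243049} \approx 0.082963$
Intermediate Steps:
$r{\left(g,t \right)} = 7 + g$
$p = \frac{142}{493}$ ($p = \frac{384}{-870} + \frac{\left(7 - 2\right) - -57}{-626 - -711} = 384 \left(- \frac{1}{870}\right) + \frac{5 + 57}{-626 + 711} = - \frac{64}{145} + \frac{62}{85} = \frac{142}{493} \approx 0.28803$)
$T = \frac{493}{142}$ ($T = \frac{1}{\frac{142}{493}} = \frac{493}{142} \approx 3.4718$)
$\frac{1}{T^{2}} = \frac{1}{\left(\frac{493}{142}\right)^{2}} = \frac{1}{\frac{243049}{20164}} = \frac{20164}{243049}$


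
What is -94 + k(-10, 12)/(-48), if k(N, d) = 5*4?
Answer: -1133/12 ≈ -94.417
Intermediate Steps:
k(N, d) = 20
-94 + k(-10, 12)/(-48) = -94 + 20/(-48) = -94 - 1/48*20 = -94 - 5/12 = -1133/12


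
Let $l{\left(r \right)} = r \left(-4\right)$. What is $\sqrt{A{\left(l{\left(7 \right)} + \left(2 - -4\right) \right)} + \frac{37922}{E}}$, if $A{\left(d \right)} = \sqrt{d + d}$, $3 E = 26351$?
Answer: $\frac{\sqrt{2997847866 + 1388750402 i \sqrt{11}}}{26351} \approx 2.473 + 1.3411 i$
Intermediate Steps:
$E = \frac{26351}{3}$ ($E = \frac{1}{3} \cdot 26351 = \frac{26351}{3} \approx 8783.7$)
$l{\left(r \right)} = - 4 r$
$A{\left(d \right)} = \sqrt{2} \sqrt{d}$ ($A{\left(d \right)} = \sqrt{2 d} = \sqrt{2} \sqrt{d}$)
$\sqrt{A{\left(l{\left(7 \right)} + \left(2 - -4\right) \right)} + \frac{37922}{E}} = \sqrt{\sqrt{2} \sqrt{\left(-4\right) 7 + \left(2 - -4\right)} + \frac{37922}{\frac{26351}{3}}} = \sqrt{\sqrt{2} \sqrt{-28 + \left(2 + 4\right)} + 37922 \cdot \frac{3}{26351}} = \sqrt{\sqrt{2} \sqrt{-28 + 6} + \frac{113766}{26351}} = \sqrt{\sqrt{2} \sqrt{-22} + \frac{113766}{26351}} = \sqrt{\sqrt{2} i \sqrt{22} + \frac{113766}{26351}} = \sqrt{2 i \sqrt{11} + \frac{113766}{26351}} = \sqrt{\frac{113766}{26351} + 2 i \sqrt{11}}$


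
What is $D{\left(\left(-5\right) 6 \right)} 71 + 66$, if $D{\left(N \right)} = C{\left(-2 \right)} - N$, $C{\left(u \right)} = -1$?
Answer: $2125$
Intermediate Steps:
$D{\left(N \right)} = -1 - N$
$D{\left(\left(-5\right) 6 \right)} 71 + 66 = \left(-1 - \left(-5\right) 6\right) 71 + 66 = \left(-1 - -30\right) 71 + 66 = \left(-1 + 30\right) 71 + 66 = 29 \cdot 71 + 66 = 2059 + 66 = 2125$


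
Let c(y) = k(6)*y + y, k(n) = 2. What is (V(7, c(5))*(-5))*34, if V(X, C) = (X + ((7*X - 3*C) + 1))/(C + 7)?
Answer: -1020/11 ≈ -92.727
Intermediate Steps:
c(y) = 3*y (c(y) = 2*y + y = 3*y)
V(X, C) = (1 - 3*C + 8*X)/(7 + C) (V(X, C) = (X + ((-3*C + 7*X) + 1))/(7 + C) = (X + (1 - 3*C + 7*X))/(7 + C) = (1 - 3*C + 8*X)/(7 + C))
(V(7, c(5))*(-5))*34 = (((1 - 9*5 + 8*7)/(7 + 3*5))*(-5))*34 = (((1 - 3*15 + 56)/(7 + 15))*(-5))*34 = (((1 - 45 + 56)/22)*(-5))*34 = (((1/22)*12)*(-5))*34 = ((6/11)*(-5))*34 = -30/11*34 = -1020/11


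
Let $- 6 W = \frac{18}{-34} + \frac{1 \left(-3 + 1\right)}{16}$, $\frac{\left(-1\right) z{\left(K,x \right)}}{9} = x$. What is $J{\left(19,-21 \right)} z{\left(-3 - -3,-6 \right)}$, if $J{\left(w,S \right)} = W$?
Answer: $\frac{801}{136} \approx 5.8897$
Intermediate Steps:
$z{\left(K,x \right)} = - 9 x$
$W = \frac{89}{816}$ ($W = - \frac{\frac{18}{-34} + \frac{1 \left(-3 + 1\right)}{16}}{6} = - \frac{18 \left(- \frac{1}{34}\right) + 1 \left(-2\right) \frac{1}{16}}{6} = - \frac{- \frac{9}{17} - \frac{1}{8}}{6} = \left(- \frac{1}{6}\right) \left(- \frac{89}{136}\right) = \frac{89}{816} \approx 0.10907$)
$J{\left(w,S \right)} = \frac{89}{816}$
$J{\left(19,-21 \right)} z{\left(-3 - -3,-6 \right)} = \frac{89 \left(\left(-9\right) \left(-6\right)\right)}{816} = \frac{89}{816} \cdot 54 = \frac{801}{136}$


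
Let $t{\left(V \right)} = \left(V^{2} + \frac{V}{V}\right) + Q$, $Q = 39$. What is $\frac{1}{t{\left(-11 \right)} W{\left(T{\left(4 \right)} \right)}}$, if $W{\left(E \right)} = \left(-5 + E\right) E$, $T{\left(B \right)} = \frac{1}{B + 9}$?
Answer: $- \frac{169}{10304} \approx -0.016401$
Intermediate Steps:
$t{\left(V \right)} = 40 + V^{2}$ ($t{\left(V \right)} = \left(V^{2} + \frac{V}{V}\right) + 39 = \left(V^{2} + 1\right) + 39 = \left(1 + V^{2}\right) + 39 = 40 + V^{2}$)
$T{\left(B \right)} = \frac{1}{9 + B}$
$W{\left(E \right)} = E \left(-5 + E\right)$
$\frac{1}{t{\left(-11 \right)} W{\left(T{\left(4 \right)} \right)}} = \frac{1}{\left(40 + \left(-11\right)^{2}\right) \frac{-5 + \frac{1}{9 + 4}}{9 + 4}} = \frac{1}{\left(40 + 121\right) \frac{-5 + \frac{1}{13}}{13}} = \frac{1}{161 \frac{-5 + \frac{1}{13}}{13}} = \frac{1}{161 \cdot \frac{1}{13} \left(- \frac{64}{13}\right)} = \frac{1}{161 \left(- \frac{64}{169}\right)} = \frac{1}{161} \left(- \frac{169}{64}\right) = - \frac{169}{10304}$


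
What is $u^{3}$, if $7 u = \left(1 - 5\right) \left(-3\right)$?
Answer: $\frac{1728}{343} \approx 5.0379$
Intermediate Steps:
$u = \frac{12}{7}$ ($u = \frac{\left(1 - 5\right) \left(-3\right)}{7} = \frac{\left(-4\right) \left(-3\right)}{7} = \frac{1}{7} \cdot 12 = \frac{12}{7} \approx 1.7143$)
$u^{3} = \left(\frac{12}{7}\right)^{3} = \frac{1728}{343}$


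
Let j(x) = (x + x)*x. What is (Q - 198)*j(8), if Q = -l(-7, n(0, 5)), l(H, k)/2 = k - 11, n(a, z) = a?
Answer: -22528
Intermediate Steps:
j(x) = 2*x**2 (j(x) = (2*x)*x = 2*x**2)
l(H, k) = -22 + 2*k (l(H, k) = 2*(k - 11) = 2*(-11 + k) = -22 + 2*k)
Q = 22 (Q = -(-22 + 2*0) = -(-22 + 0) = -1*(-22) = 22)
(Q - 198)*j(8) = (22 - 198)*(2*8**2) = -352*64 = -176*128 = -22528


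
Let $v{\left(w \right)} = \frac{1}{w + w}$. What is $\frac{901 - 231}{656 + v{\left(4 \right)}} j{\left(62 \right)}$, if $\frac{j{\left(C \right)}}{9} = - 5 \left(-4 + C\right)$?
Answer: $- \frac{482400}{181} \approx -2665.2$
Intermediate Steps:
$j{\left(C \right)} = 180 - 45 C$ ($j{\left(C \right)} = 9 \left(- 5 \left(-4 + C\right)\right) = 9 \left(20 - 5 C\right) = 180 - 45 C$)
$v{\left(w \right)} = \frac{1}{2 w}$
$\frac{901 - 231}{656 + v{\left(4 \right)}} j{\left(62 \right)} = \frac{901 - 231}{656 + \frac{1}{2 \cdot 4}} \left(180 - 2790\right) = \frac{670}{656 + \frac{1}{2} \cdot \frac{1}{4}} \left(180 - 2790\right) = \frac{670}{656 + \frac{1}{8}} \left(-2610\right) = \frac{670}{\frac{5249}{8}} \left(-2610\right) = 670 \cdot \frac{8}{5249} \left(-2610\right) = \frac{5360}{5249} \left(-2610\right) = - \frac{482400}{181}$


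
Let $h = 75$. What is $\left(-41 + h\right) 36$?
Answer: $1224$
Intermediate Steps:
$\left(-41 + h\right) 36 = \left(-41 + 75\right) 36 = 34 \cdot 36 = 1224$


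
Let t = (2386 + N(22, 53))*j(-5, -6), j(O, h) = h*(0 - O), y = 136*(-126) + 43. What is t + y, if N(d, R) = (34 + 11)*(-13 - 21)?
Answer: -42773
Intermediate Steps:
N(d, R) = -1530 (N(d, R) = 45*(-34) = -1530)
y = -17093 (y = -17136 + 43 = -17093)
j(O, h) = -O*h (j(O, h) = h*(-O) = -O*h)
t = -25680 (t = (2386 - 1530)*(-1*(-5)*(-6)) = 856*(-30) = -25680)
t + y = -25680 - 17093 = -42773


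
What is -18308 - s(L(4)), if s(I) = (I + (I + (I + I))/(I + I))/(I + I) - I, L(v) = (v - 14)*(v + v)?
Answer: -5884317/320 ≈ -18389.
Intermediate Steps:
L(v) = 2*v*(-14 + v) (L(v) = (-14 + v)*(2*v) = 2*v*(-14 + v))
s(I) = -I + (3/2 + I)/(2*I) (s(I) = (I + (I + 2*I)/((2*I)))/((2*I)) - I = (I + (3*I)*(1/(2*I)))*(1/(2*I)) - I = (I + 3/2)*(1/(2*I)) - I = (3/2 + I)*(1/(2*I)) - I = (3/2 + I)/(2*I) - I = -I + (3/2 + I)/(2*I))
-18308 - s(L(4)) = -18308 - (1/2 - 2*4*(-14 + 4) + 3/(4*((2*4*(-14 + 4))))) = -18308 - (1/2 - 2*4*(-10) + 3/(4*((2*4*(-10))))) = -18308 - (1/2 - 1*(-80) + (3/4)/(-80)) = -18308 - (1/2 + 80 + (3/4)*(-1/80)) = -18308 - (1/2 + 80 - 3/320) = -18308 - 1*25757/320 = -18308 - 25757/320 = -5884317/320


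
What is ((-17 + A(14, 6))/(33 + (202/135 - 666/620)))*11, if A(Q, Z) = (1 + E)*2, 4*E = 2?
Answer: -1288980/279743 ≈ -4.6077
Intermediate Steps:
E = ½ (E = (¼)*2 = ½ ≈ 0.50000)
A(Q, Z) = 3 (A(Q, Z) = (1 + ½)*2 = (3/2)*2 = 3)
((-17 + A(14, 6))/(33 + (202/135 - 666/620)))*11 = ((-17 + 3)/(33 + (202/135 - 666/620)))*11 = -14/(33 + (202*(1/135) - 666*1/620))*11 = -14/(33 + (202/135 - 333/310))*11 = -14/(33 + 3533/8370)*11 = -14/279743/8370*11 = -14*8370/279743*11 = -117180/279743*11 = -1288980/279743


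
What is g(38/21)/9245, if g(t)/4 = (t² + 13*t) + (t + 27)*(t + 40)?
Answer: 2172032/4077045 ≈ 0.53275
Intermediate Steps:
g(t) = 4*t² + 52*t + 4*(27 + t)*(40 + t) (g(t) = 4*((t² + 13*t) + (t + 27)*(t + 40)) = 4*((t² + 13*t) + (27 + t)*(40 + t)) = 4*(t² + 13*t + (27 + t)*(40 + t)) = 4*t² + 52*t + 4*(27 + t)*(40 + t))
g(38/21)/9245 = (4320 + 8*(38/21)² + 320*(38/21))/9245 = (4320 + 8*(38*(1/21))² + 320*(38*(1/21)))*(1/9245) = (4320 + 8*(38/21)² + 320*(38/21))*(1/9245) = (4320 + 8*(1444/441) + 12160/21)*(1/9245) = (4320 + 11552/441 + 12160/21)*(1/9245) = (2172032/441)*(1/9245) = 2172032/4077045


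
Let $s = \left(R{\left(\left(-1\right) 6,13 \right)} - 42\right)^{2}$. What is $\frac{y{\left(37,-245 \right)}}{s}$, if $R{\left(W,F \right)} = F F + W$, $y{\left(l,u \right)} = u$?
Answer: $- \frac{245}{14641} \approx -0.016734$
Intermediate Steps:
$R{\left(W,F \right)} = W + F^{2}$ ($R{\left(W,F \right)} = F^{2} + W = W + F^{2}$)
$s = 14641$ ($s = \left(\left(\left(-1\right) 6 + 13^{2}\right) - 42\right)^{2} = \left(\left(-6 + 169\right) - 42\right)^{2} = \left(163 - 42\right)^{2} = 121^{2} = 14641$)
$\frac{y{\left(37,-245 \right)}}{s} = - \frac{245}{14641}$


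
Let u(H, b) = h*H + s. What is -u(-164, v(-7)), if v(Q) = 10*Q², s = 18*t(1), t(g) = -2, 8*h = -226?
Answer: -4597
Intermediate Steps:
h = -113/4 (h = (⅛)*(-226) = -113/4 ≈ -28.250)
s = -36 (s = 18*(-2) = -36)
u(H, b) = -36 - 113*H/4 (u(H, b) = -113*H/4 - 36 = -36 - 113*H/4)
-u(-164, v(-7)) = -(-36 - 113/4*(-164)) = -(-36 + 4633) = -1*4597 = -4597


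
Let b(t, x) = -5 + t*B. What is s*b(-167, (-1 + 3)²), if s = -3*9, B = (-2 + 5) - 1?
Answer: 9153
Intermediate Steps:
B = 2 (B = 3 - 1 = 2)
b(t, x) = -5 + 2*t (b(t, x) = -5 + t*2 = -5 + 2*t)
s = -27
s*b(-167, (-1 + 3)²) = -27*(-5 + 2*(-167)) = -27*(-5 - 334) = -27*(-339) = 9153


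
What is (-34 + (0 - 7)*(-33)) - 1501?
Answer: -1304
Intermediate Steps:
(-34 + (0 - 7)*(-33)) - 1501 = (-34 - 7*(-33)) - 1501 = (-34 + 231) - 1501 = 197 - 1501 = -1304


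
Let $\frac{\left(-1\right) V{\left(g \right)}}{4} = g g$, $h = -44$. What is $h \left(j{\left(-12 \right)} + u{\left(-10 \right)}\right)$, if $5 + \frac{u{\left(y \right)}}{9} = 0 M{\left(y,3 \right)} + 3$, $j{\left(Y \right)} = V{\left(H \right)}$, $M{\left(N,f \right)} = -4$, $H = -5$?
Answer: $5192$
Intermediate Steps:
$V{\left(g \right)} = - 4 g^{2}$ ($V{\left(g \right)} = - 4 g g = - 4 g^{2}$)
$j{\left(Y \right)} = -100$ ($j{\left(Y \right)} = - 4 \left(-5\right)^{2} = \left(-4\right) 25 = -100$)
$u{\left(y \right)} = -18$ ($u{\left(y \right)} = -45 + 9 \left(0 \left(-4\right) + 3\right) = -45 + 9 \left(0 + 3\right) = -45 + 9 \cdot 3 = -45 + 27 = -18$)
$h \left(j{\left(-12 \right)} + u{\left(-10 \right)}\right) = - 44 \left(-100 - 18\right) = \left(-44\right) \left(-118\right) = 5192$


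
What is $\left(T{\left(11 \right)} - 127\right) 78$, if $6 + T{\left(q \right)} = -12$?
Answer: $-11310$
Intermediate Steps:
$T{\left(q \right)} = -18$ ($T{\left(q \right)} = -6 - 12 = -18$)
$\left(T{\left(11 \right)} - 127\right) 78 = \left(-18 - 127\right) 78 = \left(-145\right) 78 = -11310$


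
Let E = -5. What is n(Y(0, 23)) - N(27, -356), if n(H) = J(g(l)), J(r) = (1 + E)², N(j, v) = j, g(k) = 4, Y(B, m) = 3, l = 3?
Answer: -11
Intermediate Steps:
J(r) = 16 (J(r) = (1 - 5)² = (-4)² = 16)
n(H) = 16
n(Y(0, 23)) - N(27, -356) = 16 - 1*27 = 16 - 27 = -11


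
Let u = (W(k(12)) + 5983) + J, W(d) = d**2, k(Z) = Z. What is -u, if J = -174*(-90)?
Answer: -21787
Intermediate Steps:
J = 15660
u = 21787 (u = (12**2 + 5983) + 15660 = (144 + 5983) + 15660 = 6127 + 15660 = 21787)
-u = -1*21787 = -21787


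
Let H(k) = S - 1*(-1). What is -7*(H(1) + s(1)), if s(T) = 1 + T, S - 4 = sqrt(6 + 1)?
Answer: -49 - 7*sqrt(7) ≈ -67.520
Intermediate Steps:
S = 4 + sqrt(7) (S = 4 + sqrt(6 + 1) = 4 + sqrt(7) ≈ 6.6458)
H(k) = 5 + sqrt(7) (H(k) = (4 + sqrt(7)) - 1*(-1) = (4 + sqrt(7)) + 1 = 5 + sqrt(7))
-7*(H(1) + s(1)) = -7*((5 + sqrt(7)) + (1 + 1)) = -7*((5 + sqrt(7)) + 2) = -7*(7 + sqrt(7)) = -49 - 7*sqrt(7)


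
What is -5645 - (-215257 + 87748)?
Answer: 121864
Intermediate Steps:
-5645 - (-215257 + 87748) = -5645 - 1*(-127509) = -5645 + 127509 = 121864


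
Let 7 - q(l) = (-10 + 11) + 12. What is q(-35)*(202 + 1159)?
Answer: -8166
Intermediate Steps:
q(l) = -6 (q(l) = 7 - ((-10 + 11) + 12) = 7 - (1 + 12) = 7 - 1*13 = 7 - 13 = -6)
q(-35)*(202 + 1159) = -6*(202 + 1159) = -6*1361 = -8166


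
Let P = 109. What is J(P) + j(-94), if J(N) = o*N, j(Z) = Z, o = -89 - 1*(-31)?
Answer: -6416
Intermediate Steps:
o = -58 (o = -89 + 31 = -58)
J(N) = -58*N
J(P) + j(-94) = -58*109 - 94 = -6322 - 94 = -6416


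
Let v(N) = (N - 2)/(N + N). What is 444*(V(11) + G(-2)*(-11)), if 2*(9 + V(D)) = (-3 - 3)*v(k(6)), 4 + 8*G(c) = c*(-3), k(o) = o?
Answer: -5661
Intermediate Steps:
v(N) = (-2 + N)/(2*N) (v(N) = (-2 + N)/((2*N)) = (-2 + N)*(1/(2*N)) = (-2 + N)/(2*N))
G(c) = -½ - 3*c/8 (G(c) = -½ + (c*(-3))/8 = -½ + (-3*c)/8 = -½ - 3*c/8)
V(D) = -10 (V(D) = -9 + ((-3 - 3)*((½)*(-2 + 6)/6))/2 = -9 + (-3*4/6)/2 = -9 + (-6*⅓)/2 = -9 + (½)*(-2) = -9 - 1 = -10)
444*(V(11) + G(-2)*(-11)) = 444*(-10 + (-½ - 3/8*(-2))*(-11)) = 444*(-10 + (-½ + ¾)*(-11)) = 444*(-10 + (¼)*(-11)) = 444*(-10 - 11/4) = 444*(-51/4) = -5661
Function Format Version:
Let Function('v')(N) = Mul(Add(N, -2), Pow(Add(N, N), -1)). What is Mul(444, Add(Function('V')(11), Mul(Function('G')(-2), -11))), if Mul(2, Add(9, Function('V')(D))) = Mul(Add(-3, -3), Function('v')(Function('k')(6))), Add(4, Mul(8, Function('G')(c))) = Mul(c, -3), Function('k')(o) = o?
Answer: -5661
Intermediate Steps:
Function('v')(N) = Mul(Rational(1, 2), Pow(N, -1), Add(-2, N)) (Function('v')(N) = Mul(Add(-2, N), Pow(Mul(2, N), -1)) = Mul(Add(-2, N), Mul(Rational(1, 2), Pow(N, -1))) = Mul(Rational(1, 2), Pow(N, -1), Add(-2, N)))
Function('G')(c) = Add(Rational(-1, 2), Mul(Rational(-3, 8), c)) (Function('G')(c) = Add(Rational(-1, 2), Mul(Rational(1, 8), Mul(c, -3))) = Add(Rational(-1, 2), Mul(Rational(1, 8), Mul(-3, c))) = Add(Rational(-1, 2), Mul(Rational(-3, 8), c)))
Function('V')(D) = -10 (Function('V')(D) = Add(-9, Mul(Rational(1, 2), Mul(Add(-3, -3), Mul(Rational(1, 2), Pow(6, -1), Add(-2, 6))))) = Add(-9, Mul(Rational(1, 2), Mul(-6, Mul(Rational(1, 2), Rational(1, 6), 4)))) = Add(-9, Mul(Rational(1, 2), Mul(-6, Rational(1, 3)))) = Add(-9, Mul(Rational(1, 2), -2)) = Add(-9, -1) = -10)
Mul(444, Add(Function('V')(11), Mul(Function('G')(-2), -11))) = Mul(444, Add(-10, Mul(Add(Rational(-1, 2), Mul(Rational(-3, 8), -2)), -11))) = Mul(444, Add(-10, Mul(Add(Rational(-1, 2), Rational(3, 4)), -11))) = Mul(444, Add(-10, Mul(Rational(1, 4), -11))) = Mul(444, Add(-10, Rational(-11, 4))) = Mul(444, Rational(-51, 4)) = -5661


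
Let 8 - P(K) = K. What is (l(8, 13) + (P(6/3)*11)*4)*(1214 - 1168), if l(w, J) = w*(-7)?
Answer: 9568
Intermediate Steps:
P(K) = 8 - K
l(w, J) = -7*w
(l(8, 13) + (P(6/3)*11)*4)*(1214 - 1168) = (-7*8 + ((8 - 6/3)*11)*4)*(1214 - 1168) = (-56 + ((8 - 6/3)*11)*4)*46 = (-56 + ((8 - 1*2)*11)*4)*46 = (-56 + ((8 - 2)*11)*4)*46 = (-56 + (6*11)*4)*46 = (-56 + 66*4)*46 = (-56 + 264)*46 = 208*46 = 9568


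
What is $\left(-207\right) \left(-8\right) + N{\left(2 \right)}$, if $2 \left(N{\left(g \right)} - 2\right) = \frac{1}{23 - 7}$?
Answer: $\frac{53057}{32} \approx 1658.0$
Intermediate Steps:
$N{\left(g \right)} = \frac{65}{32}$ ($N{\left(g \right)} = 2 + \frac{1}{2 \left(23 - 7\right)} = 2 + \frac{1}{2 \cdot 16} = 2 + \frac{1}{2} \cdot \frac{1}{16} = 2 + \frac{1}{32} = \frac{65}{32}$)
$\left(-207\right) \left(-8\right) + N{\left(2 \right)} = \left(-207\right) \left(-8\right) + \frac{65}{32} = 1656 + \frac{65}{32} = \frac{53057}{32}$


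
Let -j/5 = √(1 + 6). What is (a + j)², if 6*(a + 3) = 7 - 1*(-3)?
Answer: 1591/9 + 40*√7/3 ≈ 212.05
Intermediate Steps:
a = -4/3 (a = -3 + (7 - 1*(-3))/6 = -3 + (7 + 3)/6 = -3 + (⅙)*10 = -3 + 5/3 = -4/3 ≈ -1.3333)
j = -5*√7 (j = -5*√(1 + 6) = -5*√7 ≈ -13.229)
(a + j)² = (-4/3 - 5*√7)²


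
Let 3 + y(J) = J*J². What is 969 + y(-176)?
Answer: -5450810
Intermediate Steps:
y(J) = -3 + J³ (y(J) = -3 + J*J² = -3 + J³)
969 + y(-176) = 969 + (-3 + (-176)³) = 969 + (-3 - 5451776) = 969 - 5451779 = -5450810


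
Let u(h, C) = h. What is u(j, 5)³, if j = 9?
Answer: 729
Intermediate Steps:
u(j, 5)³ = 9³ = 729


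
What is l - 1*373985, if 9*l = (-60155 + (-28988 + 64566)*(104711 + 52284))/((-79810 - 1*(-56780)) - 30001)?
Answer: -6817803510/17677 ≈ -3.8569e+5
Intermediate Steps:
l = -206870665/17677 (l = ((-60155 + (-28988 + 64566)*(104711 + 52284))/((-79810 - 1*(-56780)) - 30001))/9 = ((-60155 + 35578*156995)/((-79810 + 56780) - 30001))/9 = ((-60155 + 5585568110)/(-23030 - 30001))/9 = (5585507955/(-53031))/9 = (5585507955*(-1/53031))/9 = (⅑)*(-1861835985/17677) = -206870665/17677 ≈ -11703.)
l - 1*373985 = -206870665/17677 - 1*373985 = -206870665/17677 - 373985 = -6817803510/17677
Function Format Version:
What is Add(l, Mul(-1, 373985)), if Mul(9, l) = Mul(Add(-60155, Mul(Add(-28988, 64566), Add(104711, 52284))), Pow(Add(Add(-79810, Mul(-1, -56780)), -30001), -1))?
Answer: Rational(-6817803510, 17677) ≈ -3.8569e+5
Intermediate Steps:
l = Rational(-206870665, 17677) (l = Mul(Rational(1, 9), Mul(Add(-60155, Mul(Add(-28988, 64566), Add(104711, 52284))), Pow(Add(Add(-79810, Mul(-1, -56780)), -30001), -1))) = Mul(Rational(1, 9), Mul(Add(-60155, Mul(35578, 156995)), Pow(Add(Add(-79810, 56780), -30001), -1))) = Mul(Rational(1, 9), Mul(Add(-60155, 5585568110), Pow(Add(-23030, -30001), -1))) = Mul(Rational(1, 9), Mul(5585507955, Pow(-53031, -1))) = Mul(Rational(1, 9), Mul(5585507955, Rational(-1, 53031))) = Mul(Rational(1, 9), Rational(-1861835985, 17677)) = Rational(-206870665, 17677) ≈ -11703.)
Add(l, Mul(-1, 373985)) = Add(Rational(-206870665, 17677), Mul(-1, 373985)) = Add(Rational(-206870665, 17677), -373985) = Rational(-6817803510, 17677)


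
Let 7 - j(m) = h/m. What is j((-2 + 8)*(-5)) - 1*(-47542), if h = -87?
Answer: 475461/10 ≈ 47546.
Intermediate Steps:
j(m) = 7 + 87/m (j(m) = 7 - (-87)/m = 7 + 87/m)
j((-2 + 8)*(-5)) - 1*(-47542) = (7 + 87/(((-2 + 8)*(-5)))) - 1*(-47542) = (7 + 87/((6*(-5)))) + 47542 = (7 + 87/(-30)) + 47542 = (7 + 87*(-1/30)) + 47542 = (7 - 29/10) + 47542 = 41/10 + 47542 = 475461/10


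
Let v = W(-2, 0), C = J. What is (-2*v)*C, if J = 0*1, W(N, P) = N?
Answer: 0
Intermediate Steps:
J = 0
C = 0
v = -2
(-2*v)*C = -2*(-2)*0 = 4*0 = 0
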